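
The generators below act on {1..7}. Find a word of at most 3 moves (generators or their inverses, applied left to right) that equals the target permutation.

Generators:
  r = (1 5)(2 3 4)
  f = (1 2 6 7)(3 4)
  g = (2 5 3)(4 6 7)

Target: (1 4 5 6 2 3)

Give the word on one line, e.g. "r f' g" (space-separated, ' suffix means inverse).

  after g': (2 3 5)(4 7 6)
  after f: (1 2 4)(3 5 6)
  after r': (1 4 5 6 2 3)

g' f r'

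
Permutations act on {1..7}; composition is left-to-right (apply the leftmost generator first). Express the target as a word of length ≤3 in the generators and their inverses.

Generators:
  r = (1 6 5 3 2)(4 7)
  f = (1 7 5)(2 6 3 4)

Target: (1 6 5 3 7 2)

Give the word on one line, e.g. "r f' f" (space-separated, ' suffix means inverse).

  after f': (1 5 7)(2 4 3 6)
  after r: (1 3 5 4 2 7 6)
  after f': (1 6 5 3 7 2)

f' r f'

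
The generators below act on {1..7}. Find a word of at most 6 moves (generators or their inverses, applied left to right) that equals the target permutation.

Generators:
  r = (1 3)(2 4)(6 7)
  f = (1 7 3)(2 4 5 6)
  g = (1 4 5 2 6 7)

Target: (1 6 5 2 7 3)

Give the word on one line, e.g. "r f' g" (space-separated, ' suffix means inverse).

  after r: (1 3)(2 4)(6 7)
  after g': (1 3 7 2)(4 5)
  after f: (2 7 4 6)
  after g': (1 7)(2 6 5 4)
  after r: (1 6 5 2 7 3)

r g' f g' r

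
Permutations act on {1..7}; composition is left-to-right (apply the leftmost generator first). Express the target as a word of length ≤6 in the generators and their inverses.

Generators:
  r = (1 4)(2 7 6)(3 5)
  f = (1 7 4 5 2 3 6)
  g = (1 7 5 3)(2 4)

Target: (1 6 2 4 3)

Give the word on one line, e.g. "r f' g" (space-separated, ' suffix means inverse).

r g r g' f'

  after r: (1 4)(2 7 6)(3 5)
  after g: (1 2 5)(4 7 6)
  after r: (1 7 2 3 5 4 6)
  after g': (2 5)(3 7 4 6)
  after f': (1 6 2 4 3)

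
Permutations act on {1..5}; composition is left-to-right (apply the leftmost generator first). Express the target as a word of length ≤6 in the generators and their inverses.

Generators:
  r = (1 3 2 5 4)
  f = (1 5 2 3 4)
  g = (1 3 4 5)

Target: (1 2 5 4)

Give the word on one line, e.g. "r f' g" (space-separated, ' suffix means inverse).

g' f g g

  after g': (1 5 4 3)
  after f: (1 2 3 5)
  after g: (1 2 4 5 3)
  after g: (1 2 5 4)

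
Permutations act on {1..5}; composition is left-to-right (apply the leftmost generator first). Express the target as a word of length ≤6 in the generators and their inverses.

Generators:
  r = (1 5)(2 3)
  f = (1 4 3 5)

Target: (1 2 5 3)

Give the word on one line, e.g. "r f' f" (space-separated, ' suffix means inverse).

f' f' r f

  after f': (1 5 3 4)
  after f': (1 3)(4 5)
  after r: (1 2 3 5 4)
  after f: (1 2 5 3)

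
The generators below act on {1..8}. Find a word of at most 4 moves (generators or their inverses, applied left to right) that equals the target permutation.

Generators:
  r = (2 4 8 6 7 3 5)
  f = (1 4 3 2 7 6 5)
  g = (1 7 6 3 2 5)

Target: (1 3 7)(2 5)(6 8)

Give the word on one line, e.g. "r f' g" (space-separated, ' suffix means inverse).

r g r' g

  after r: (2 4 8 6 7 3 5)
  after g: (1 7 2 4 8 3)
  after r': (1 6 8 7 5 3)
  after g: (1 3 7)(2 5)(6 8)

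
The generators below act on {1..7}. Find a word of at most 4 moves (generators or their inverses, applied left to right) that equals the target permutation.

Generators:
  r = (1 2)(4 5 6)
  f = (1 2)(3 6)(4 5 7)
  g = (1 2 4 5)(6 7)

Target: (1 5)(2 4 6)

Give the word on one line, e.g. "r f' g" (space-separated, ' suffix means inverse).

r' g g

  after r': (1 2)(4 6 5)
  after g: (1 4 7 6)
  after g: (1 5)(2 4 6)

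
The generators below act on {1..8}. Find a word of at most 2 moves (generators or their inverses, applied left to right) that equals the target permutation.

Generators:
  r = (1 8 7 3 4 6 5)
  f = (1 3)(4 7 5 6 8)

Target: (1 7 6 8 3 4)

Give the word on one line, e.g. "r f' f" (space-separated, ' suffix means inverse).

r' f'

  after r': (1 5 6 4 3 7 8)
  after f': (1 7 6 8 3 4)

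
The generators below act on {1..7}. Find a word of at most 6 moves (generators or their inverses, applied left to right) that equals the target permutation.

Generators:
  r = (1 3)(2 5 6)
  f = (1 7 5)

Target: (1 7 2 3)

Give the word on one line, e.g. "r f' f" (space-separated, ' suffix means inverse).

  after r': (1 3)(2 6 5)
  after r': (2 5 6)
  after f': (1 5 6 2 7)
  after f': (1 7 5 6 2)
  after r': (1 7 2 3)

r' r' f' f' r'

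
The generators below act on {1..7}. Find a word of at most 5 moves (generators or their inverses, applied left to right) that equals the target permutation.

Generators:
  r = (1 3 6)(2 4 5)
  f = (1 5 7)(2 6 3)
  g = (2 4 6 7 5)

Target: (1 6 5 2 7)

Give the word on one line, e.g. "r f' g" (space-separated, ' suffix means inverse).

  after g: (2 4 6 7 5)
  after r': (1 6 7 4 3)
  after g: (1 7 6 5 2 4 3)
  after r: (1 7)(2 5 4 6)
  after g': (1 6 5 2 7)

g r' g r g'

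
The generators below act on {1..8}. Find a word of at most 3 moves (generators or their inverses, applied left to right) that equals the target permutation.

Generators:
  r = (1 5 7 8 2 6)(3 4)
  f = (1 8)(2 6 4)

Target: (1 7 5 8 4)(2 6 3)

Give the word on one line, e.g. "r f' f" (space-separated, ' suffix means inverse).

f r' f

  after f: (1 8)(2 6 4)
  after r': (1 7 5)(3 4 8 6)
  after f: (1 7 5 8 4)(2 6 3)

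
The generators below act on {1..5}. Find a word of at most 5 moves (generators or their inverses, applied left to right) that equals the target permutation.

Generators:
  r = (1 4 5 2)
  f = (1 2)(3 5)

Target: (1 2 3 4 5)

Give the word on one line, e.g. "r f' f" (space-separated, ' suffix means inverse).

  after r: (1 4 5 2)
  after f': (1 4 3 5)
  after r': (2 5)(3 4)
  after f': (1 2 3 4 5)

r f' r' f'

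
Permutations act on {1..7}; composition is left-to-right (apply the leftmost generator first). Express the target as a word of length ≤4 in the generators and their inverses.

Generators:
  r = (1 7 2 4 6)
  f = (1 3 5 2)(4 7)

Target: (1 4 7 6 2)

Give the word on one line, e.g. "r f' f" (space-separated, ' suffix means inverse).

  after r': (1 6 4 2 7)
  after r': (1 4 7 6 2)

r' r'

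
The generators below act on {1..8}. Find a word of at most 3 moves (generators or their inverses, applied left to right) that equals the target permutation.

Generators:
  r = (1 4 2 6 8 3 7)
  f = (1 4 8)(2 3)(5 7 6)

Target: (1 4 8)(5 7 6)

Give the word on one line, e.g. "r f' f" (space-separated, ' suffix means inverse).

f' f'

  after f': (1 8 4)(2 3)(5 6 7)
  after f': (1 4 8)(5 7 6)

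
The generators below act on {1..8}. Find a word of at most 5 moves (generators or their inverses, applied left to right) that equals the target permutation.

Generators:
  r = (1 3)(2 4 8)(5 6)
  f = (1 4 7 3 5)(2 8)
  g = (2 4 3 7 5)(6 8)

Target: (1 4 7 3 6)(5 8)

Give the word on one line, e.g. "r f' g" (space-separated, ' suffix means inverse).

f' r' g' f r

  after f': (1 5 3 7 4)(2 8)
  after r': (1 6 5)(2 4 3 7)
  after g': (1 8 6 7 5)
  after f: (1 2 8 6 3 5 4 7)
  after r: (1 4 7 3 6)(5 8)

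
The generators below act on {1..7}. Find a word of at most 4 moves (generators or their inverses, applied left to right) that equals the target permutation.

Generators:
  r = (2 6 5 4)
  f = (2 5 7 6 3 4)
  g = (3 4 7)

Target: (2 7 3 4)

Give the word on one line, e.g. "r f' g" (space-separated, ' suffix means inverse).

f' f' r' g'

  after f': (2 4 3 6 7 5)
  after f': (2 3 7)(4 6 5)
  after r': (2 3 7 4)
  after g': (2 7 3 4)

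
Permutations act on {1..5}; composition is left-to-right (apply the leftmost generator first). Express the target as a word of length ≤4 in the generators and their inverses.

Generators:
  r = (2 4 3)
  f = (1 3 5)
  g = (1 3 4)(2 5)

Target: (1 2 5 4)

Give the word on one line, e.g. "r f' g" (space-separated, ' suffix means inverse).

  after f: (1 3 5)
  after f: (1 5 3)
  after g: (1 2 5 4)

f f g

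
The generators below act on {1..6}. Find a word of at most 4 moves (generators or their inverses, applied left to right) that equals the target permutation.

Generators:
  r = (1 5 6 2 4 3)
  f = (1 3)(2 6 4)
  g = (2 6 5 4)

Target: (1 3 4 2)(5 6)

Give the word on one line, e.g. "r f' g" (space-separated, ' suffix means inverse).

  after f: (1 3)(2 6 4)
  after g: (1 3)(2 5 4 6)
  after f: (2 5)
  after r': (1 3 4 2)(5 6)

f g f r'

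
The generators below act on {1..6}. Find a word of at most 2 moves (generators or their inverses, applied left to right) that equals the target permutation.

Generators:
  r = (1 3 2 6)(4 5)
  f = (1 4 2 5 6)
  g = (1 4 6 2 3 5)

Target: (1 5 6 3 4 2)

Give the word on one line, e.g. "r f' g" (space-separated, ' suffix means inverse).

  after g: (1 4 6 2 3 5)
  after r': (1 5 6 3 4 2)

g r'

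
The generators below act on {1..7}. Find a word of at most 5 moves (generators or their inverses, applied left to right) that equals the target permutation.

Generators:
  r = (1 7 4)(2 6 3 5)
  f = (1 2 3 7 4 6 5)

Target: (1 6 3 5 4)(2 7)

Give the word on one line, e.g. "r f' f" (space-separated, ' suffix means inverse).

  after f: (1 2 3 7 4 6 5)
  after f: (1 3 4 5 2 7 6)
  after r: (1 5 6 7 3)(2 4)
  after f': (1 6 3 5 4)(2 7)

f f r f'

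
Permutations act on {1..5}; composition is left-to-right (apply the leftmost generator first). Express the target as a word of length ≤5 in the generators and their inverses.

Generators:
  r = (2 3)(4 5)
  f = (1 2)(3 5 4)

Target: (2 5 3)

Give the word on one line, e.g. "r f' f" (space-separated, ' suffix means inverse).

r f' f' r r

  after r: (2 3)(4 5)
  after f': (1 2 4 3)
  after f': (2 5 3)
  after r: (2 4 5)
  after r: (2 5 3)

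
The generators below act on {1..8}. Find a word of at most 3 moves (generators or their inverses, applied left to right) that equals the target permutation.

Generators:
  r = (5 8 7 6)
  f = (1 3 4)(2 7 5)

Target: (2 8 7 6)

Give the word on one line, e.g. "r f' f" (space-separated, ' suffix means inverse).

  after f: (1 3 4)(2 7 5)
  after r': (1 3 4)(2 8 5)(6 7)
  after f': (2 8 7 6)

f r' f'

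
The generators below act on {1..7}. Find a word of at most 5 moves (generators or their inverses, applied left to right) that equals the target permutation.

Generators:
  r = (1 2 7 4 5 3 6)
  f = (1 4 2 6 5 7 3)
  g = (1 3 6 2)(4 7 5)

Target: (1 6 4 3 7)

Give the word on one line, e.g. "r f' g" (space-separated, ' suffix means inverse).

  after f: (1 4 2 6 5 7 3)
  after g: (1 7 6 4)
  after r': (1 2)(3 5 4 6 7)
  after g': (1 6 4 3 7)

f g r' g'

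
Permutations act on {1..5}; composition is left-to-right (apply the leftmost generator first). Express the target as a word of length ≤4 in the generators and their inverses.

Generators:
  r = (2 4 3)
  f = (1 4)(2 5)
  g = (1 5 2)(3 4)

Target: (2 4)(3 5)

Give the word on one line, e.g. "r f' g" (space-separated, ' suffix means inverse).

  after r': (2 3 4)
  after g: (1 5 2 4)
  after r: (1 5 4)(2 3)
  after g': (2 4)(3 5)

r' g r g'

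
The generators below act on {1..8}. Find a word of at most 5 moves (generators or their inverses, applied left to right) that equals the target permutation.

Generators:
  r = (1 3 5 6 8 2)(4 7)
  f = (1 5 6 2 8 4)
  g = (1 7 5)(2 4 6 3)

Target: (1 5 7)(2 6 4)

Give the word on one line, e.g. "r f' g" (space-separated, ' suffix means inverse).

r' g g r'

  after r': (1 2 8 6 5 3)(4 7)
  after g: (1 4 5 2 8 3 7 6)
  after g: (1 6 7 3 5 4)(2 8)
  after r': (1 5 7)(2 6 4)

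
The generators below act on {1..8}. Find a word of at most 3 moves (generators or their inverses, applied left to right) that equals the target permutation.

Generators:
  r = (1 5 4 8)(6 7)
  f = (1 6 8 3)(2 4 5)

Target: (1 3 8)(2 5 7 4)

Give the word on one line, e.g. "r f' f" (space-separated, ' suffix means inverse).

  after r': (1 8 4 5)(6 7)
  after f: (1 3)(2 4)(5 6 7 8)
  after r': (1 3 8)(2 5 7 4)

r' f r'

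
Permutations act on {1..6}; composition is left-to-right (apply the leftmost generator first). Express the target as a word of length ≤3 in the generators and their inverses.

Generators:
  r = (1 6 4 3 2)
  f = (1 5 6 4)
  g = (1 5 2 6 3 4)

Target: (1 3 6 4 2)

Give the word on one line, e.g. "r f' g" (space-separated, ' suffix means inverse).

  after g': (1 4 3 6 2 5)
  after r: (1 3 4 2 5 6)
  after f': (1 3 6 4 2)

g' r f'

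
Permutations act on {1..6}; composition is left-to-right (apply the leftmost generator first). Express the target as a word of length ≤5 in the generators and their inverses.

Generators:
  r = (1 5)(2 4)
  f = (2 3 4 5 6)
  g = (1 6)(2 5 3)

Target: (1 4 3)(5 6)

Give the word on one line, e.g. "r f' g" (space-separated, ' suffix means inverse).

r' g' r'

  after r': (1 5)(2 4)
  after g': (1 2 4 3 5 6)
  after r': (1 4 3)(5 6)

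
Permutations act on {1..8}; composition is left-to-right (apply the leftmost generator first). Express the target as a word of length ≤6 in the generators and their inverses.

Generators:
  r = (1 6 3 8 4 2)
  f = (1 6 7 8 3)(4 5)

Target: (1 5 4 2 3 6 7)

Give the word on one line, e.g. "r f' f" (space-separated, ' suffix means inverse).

f' f' r f'

  after f': (1 3 8 7 6)(4 5)
  after f': (1 8 6 3 7)
  after r: (1 4 2)(3 7 6 8)
  after f': (1 5 4 2 3 6 7)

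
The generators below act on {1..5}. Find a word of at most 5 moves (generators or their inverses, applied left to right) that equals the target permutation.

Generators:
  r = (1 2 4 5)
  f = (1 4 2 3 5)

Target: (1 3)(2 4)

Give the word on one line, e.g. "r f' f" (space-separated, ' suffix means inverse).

  after r: (1 2 4 5)
  after r: (1 4)(2 5)
  after f: (1 2)(3 5)
  after f: (1 3)(2 4)

r r f f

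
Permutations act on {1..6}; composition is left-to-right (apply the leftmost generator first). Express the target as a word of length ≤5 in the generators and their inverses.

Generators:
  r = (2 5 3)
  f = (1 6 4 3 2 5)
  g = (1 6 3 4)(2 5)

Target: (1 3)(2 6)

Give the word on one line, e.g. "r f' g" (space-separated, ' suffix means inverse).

f' r' r' f' g'

  after f': (1 5 2 3 4 6)
  after r': (1 2 5 3 4 6)
  after r': (1 3 4 6)
  after f': (1 4)(2 3 6 5)
  after g': (1 3)(2 6)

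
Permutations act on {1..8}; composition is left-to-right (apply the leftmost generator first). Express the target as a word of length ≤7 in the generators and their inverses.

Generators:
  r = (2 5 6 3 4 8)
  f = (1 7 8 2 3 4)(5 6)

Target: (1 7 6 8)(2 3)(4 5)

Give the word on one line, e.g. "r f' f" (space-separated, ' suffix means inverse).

  after f': (1 4 3 2 8 7)(5 6)
  after r: (1 8 7)(3 5)
  after f': (1 7 4 3 6 5 2 8)
  after r': (1 7 3 5 8)(2 4 6)
  after r': (1 7 6 8)(2 3)(4 5)

f' r f' r' r'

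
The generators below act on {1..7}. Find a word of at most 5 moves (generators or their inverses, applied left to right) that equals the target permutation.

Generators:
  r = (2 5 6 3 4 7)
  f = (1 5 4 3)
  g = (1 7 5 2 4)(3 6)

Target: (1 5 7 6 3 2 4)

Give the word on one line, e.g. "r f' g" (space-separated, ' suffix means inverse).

  after r: (2 5 6 3 4 7)
  after g: (1 7 4 5 3)
  after f: (1 7 3 5)
  after g: (1 5 7 6 3 2 4)

r g f g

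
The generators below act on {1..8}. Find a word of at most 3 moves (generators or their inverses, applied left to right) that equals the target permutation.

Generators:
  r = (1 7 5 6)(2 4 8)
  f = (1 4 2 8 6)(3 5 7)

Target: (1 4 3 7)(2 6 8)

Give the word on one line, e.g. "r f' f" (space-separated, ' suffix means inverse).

f' r f

  after f': (1 6 8 2 4)(3 7 5)
  after r: (2 8 4 7 6)(3 5)
  after f: (1 4 3 7)(2 6 8)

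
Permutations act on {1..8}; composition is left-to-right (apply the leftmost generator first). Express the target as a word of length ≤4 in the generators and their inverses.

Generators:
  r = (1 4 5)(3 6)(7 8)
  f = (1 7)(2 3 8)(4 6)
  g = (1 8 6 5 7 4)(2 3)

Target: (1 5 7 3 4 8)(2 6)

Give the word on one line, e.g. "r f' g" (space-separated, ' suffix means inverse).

r g r'

  after r: (1 4 5)(3 6)(7 8)
  after g: (2 3 5 8 4 7 6)
  after r': (1 5 7 3 4 8)(2 6)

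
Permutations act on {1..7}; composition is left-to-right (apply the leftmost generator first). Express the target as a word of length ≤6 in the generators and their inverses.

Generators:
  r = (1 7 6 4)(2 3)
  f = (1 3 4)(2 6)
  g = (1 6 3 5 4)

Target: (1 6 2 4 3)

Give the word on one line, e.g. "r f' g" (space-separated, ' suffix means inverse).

  after g: (1 6 3 5 4)
  after f': (1 2 6)(3 5)
  after g: (1 2 3 4)
  after f: (1 6 2 4 3)

g f' g f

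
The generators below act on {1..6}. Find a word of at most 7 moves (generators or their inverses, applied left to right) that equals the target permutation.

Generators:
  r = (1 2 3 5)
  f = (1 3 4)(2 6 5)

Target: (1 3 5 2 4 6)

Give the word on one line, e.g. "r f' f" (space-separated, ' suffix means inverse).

f' r' f r r

  after f': (1 4 3)(2 5 6)
  after r': (1 4 2 3 5 6)
  after f: (2 4 6 3)
  after r: (1 2 4 6 5)
  after r: (1 3 5 2 4 6)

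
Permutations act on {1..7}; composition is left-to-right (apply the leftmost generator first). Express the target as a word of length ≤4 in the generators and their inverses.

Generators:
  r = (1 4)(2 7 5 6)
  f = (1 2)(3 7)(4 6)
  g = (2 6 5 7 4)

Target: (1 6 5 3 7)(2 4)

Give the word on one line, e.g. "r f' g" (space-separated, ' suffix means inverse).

  after r': (1 4)(2 6 5 7)
  after f': (1 6 5 3 7)(2 4)

r' f'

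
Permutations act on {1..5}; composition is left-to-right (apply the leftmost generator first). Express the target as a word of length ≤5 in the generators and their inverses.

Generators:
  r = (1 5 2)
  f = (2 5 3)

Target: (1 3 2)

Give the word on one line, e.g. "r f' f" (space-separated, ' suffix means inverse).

f r r f'

  after f: (2 5 3)
  after r: (1 5 3)
  after r: (1 2)(3 5)
  after f': (1 3 2)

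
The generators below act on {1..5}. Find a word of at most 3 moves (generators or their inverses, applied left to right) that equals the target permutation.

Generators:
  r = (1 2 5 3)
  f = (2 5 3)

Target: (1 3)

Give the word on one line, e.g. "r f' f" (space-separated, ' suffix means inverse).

  after f: (2 5 3)
  after r': (1 3)

f r'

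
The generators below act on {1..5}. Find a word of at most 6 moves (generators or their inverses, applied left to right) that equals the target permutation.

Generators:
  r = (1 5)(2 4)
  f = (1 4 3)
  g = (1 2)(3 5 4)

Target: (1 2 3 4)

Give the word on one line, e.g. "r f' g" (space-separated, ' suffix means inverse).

g f' f' g' g'

  after g: (1 2)(3 5 4)
  after f': (1 2 3 5)
  after f': (1 2 4)(3 5)
  after g': (2 5 4)
  after g': (1 2 3 4)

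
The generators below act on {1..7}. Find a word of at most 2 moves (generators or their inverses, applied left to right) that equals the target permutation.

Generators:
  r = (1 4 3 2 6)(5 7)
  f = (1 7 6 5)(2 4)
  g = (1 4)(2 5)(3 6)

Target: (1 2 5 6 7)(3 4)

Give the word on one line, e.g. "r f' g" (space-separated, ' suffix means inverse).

r f

  after r: (1 4 3 2 6)(5 7)
  after f: (1 2 5 6 7)(3 4)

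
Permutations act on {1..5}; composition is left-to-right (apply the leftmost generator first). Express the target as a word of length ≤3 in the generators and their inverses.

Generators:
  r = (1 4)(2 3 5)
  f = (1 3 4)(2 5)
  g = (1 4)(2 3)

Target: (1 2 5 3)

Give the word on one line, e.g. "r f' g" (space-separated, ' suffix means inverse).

f g

  after f: (1 3 4)(2 5)
  after g: (1 2 5 3)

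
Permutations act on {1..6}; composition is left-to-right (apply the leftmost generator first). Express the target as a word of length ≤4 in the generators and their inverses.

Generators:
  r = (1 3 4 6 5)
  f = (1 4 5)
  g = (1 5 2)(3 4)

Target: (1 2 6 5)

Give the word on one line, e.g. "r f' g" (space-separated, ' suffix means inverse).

  after g': (1 2 5)(3 4)
  after r': (1 2 6 4)
  after f: (1 2 6 5)

g' r' f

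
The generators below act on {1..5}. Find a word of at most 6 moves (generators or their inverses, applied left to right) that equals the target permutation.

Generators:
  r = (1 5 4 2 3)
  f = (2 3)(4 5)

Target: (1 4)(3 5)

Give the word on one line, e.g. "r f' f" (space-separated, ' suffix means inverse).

  after f: (2 3)(4 5)
  after r: (1 5 2)
  after f': (1 4 5 3 2)
  after r': (1 5 2 3 4)
  after f: (1 4)(3 5)

f r f' r' f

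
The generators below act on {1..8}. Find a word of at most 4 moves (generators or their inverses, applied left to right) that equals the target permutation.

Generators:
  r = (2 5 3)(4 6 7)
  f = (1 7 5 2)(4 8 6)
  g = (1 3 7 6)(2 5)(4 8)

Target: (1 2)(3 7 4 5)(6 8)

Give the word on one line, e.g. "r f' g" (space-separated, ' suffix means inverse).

f' g' f

  after f': (1 2 5 7)(4 6 8)
  after g': (1 5 3)(4 7 6)
  after f: (1 2)(3 7 4 5)(6 8)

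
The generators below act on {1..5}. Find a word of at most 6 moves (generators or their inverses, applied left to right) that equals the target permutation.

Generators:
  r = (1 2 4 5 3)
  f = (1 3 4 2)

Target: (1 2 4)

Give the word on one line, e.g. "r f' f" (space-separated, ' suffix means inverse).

r f' f' r r

  after r: (1 2 4 5 3)
  after f': (1 4 5)(2 3)
  after f': (1 3 4 5 2)
  after r: (3 5 4)
  after r: (1 2 4)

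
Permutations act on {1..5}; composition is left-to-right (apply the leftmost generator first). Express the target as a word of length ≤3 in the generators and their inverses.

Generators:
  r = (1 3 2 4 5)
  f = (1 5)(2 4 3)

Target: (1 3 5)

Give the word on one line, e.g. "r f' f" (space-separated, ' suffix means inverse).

  after f: (1 5)(2 4 3)
  after f: (2 3 4)
  after r: (1 3 5)

f f r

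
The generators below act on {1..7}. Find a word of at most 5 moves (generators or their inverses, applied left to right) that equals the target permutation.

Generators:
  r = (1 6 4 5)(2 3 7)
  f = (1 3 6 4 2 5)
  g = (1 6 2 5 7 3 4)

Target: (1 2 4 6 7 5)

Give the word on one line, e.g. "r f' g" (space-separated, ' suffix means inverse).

  after g': (1 4 3 7 5 2 6)
  after f': (1 6 5 4)(2 3 7)
  after g: (1 2 4 6 7 5)

g' f' g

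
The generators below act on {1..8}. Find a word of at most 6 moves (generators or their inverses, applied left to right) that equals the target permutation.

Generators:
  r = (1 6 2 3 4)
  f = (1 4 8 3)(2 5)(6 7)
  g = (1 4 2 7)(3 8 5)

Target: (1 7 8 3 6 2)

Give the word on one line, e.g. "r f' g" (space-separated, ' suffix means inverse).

  after g': (1 7 2 4)(3 5 8)
  after f': (1 6 7 5 4 3 2)
  after r': (2 4)(3 6 7 5)
  after g': (1 7 8 3 6 2)

g' f' r' g'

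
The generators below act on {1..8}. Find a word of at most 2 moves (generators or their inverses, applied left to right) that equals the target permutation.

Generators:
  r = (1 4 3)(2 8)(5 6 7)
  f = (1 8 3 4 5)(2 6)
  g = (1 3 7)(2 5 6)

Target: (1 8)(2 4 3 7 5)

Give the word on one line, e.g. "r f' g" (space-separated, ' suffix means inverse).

g f'

  after g: (1 3 7)(2 5 6)
  after f': (1 8)(2 4 3 7 5)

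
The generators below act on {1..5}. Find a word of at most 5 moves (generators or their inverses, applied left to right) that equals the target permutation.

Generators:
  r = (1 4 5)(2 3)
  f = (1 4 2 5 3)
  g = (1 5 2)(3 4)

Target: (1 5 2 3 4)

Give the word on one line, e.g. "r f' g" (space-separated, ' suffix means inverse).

  after g': (1 2 5)(3 4)
  after f': (1 4 5 3)
  after r: (1 5 2 3 4)

g' f' r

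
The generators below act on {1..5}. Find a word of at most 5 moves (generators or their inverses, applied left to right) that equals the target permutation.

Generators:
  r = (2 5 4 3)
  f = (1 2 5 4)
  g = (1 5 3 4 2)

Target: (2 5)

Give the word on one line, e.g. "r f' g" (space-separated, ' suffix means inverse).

g' r r f

  after g': (1 2 4 3 5)
  after r: (1 5)(2 3 4)
  after r: (1 4 5)
  after f: (2 5)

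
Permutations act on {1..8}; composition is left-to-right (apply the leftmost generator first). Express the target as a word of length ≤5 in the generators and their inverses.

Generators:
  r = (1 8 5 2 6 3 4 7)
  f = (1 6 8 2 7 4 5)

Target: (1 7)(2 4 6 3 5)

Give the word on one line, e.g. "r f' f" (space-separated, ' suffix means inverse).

f' r' r' r'

  after f': (1 5 4 7 2 8 6)
  after r': (1 8 2)(3 6 7 5)
  after r': (2 7 8 5 6 4 3)
  after r': (1 7)(2 4 6 3 5)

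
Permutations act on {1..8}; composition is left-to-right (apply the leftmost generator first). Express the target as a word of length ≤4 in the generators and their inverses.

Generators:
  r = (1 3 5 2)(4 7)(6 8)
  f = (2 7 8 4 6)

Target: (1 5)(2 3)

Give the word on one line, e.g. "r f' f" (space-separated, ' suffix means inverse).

  after r': (1 2 5 3)(4 7)(6 8)
  after r': (1 5)(2 3)

r' r'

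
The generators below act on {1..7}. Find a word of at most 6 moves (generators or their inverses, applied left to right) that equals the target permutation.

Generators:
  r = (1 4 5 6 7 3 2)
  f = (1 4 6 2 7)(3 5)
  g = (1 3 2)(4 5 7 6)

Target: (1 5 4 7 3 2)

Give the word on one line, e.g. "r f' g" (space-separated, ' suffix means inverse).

  after r: (1 4 5 6 7 3 2)
  after g': (1 6 5 7)
  after g': (1 7 2 3)(4 6)
  after g': (1 5 4 7 3 2)

r g' g' g'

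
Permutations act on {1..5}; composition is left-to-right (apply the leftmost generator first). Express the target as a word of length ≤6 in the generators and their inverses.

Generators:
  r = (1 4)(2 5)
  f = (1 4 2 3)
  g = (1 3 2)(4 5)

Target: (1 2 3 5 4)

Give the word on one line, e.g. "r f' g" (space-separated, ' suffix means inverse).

r' f' r f

  after r': (1 4)(2 5)
  after f': (2 5 4 3)
  after r: (1 4 3 5)
  after f: (1 2 3 5 4)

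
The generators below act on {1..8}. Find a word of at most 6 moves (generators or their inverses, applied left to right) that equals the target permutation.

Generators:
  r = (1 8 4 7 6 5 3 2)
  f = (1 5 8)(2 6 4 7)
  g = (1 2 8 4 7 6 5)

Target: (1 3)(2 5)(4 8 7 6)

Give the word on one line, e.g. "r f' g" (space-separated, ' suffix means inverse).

  after f: (1 5 8)(2 6 4 7)
  after r: (1 3 2 5 4 6 7)
  after g: (1 3 8 4 5 7 2)
  after f: (1 3)(2 5)(4 8 7 6)

f r g f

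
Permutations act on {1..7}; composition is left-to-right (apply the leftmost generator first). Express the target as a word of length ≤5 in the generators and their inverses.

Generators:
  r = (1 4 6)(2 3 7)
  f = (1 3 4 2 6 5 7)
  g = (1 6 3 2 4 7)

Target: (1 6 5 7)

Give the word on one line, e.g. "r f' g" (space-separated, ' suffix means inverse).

  after f': (1 7 5 6 2 4 3)
  after r: (1 2 6 3 4 7 5)
  after g: (1 4)(2 3 7 5 6)
  after f: (1 2 4 3)
  after f: (1 6 5 7)

f' r g f f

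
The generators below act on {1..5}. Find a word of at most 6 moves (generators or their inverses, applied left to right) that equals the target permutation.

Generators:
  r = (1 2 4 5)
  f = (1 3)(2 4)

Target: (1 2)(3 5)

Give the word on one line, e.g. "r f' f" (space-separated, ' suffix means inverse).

f' r f r

  after f': (1 3)(2 4)
  after r: (1 3 2 5)
  after f: (2 5 3 4)
  after r: (1 2)(3 5)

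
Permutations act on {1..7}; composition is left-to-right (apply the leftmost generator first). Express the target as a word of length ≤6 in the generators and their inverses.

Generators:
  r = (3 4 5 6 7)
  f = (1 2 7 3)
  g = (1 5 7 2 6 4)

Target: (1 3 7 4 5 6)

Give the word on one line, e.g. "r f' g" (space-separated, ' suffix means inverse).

f r f f

  after f: (1 2 7 3)
  after r: (1 2 3)(4 5 6 7)
  after f: (1 7 4 5 6 3 2)
  after f: (1 3 7 4 5 6)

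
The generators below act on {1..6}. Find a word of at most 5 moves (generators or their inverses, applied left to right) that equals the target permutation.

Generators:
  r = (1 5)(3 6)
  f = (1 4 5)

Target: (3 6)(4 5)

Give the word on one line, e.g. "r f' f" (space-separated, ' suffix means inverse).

  after f: (1 4 5)
  after r': (1 4)(3 6)
  after f': (3 6)(4 5)

f r' f'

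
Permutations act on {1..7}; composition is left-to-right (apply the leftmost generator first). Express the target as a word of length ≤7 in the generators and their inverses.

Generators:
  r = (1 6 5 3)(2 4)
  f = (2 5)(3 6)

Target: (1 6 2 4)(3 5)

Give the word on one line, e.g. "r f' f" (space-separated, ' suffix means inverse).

  after r': (1 3 5 6)(2 4)
  after f': (1 6)(2 4 5 3)
  after r': (3 4 6)
  after r': (1 3 2 4)(5 6)
  after f: (1 6 2 4)(3 5)

r' f' r' r' f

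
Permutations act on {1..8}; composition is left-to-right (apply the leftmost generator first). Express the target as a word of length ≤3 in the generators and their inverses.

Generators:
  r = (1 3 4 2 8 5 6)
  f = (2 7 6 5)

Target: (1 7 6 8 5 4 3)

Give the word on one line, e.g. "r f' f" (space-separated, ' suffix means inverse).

f r' f'

  after f: (2 7 6 5)
  after r': (1 6 8 2 7 5 4 3)
  after f': (1 7 6 8 5 4 3)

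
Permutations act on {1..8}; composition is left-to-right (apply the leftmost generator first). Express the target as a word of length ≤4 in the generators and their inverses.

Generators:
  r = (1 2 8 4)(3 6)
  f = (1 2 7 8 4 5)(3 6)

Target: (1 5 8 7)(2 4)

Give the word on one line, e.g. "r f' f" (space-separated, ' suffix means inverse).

  after r': (1 4 8 2)(3 6)
  after f: (1 5)(7 8)
  after r': (1 5 4 8 7 2)(3 6)
  after r': (1 5 8 7)(2 4)

r' f r' r'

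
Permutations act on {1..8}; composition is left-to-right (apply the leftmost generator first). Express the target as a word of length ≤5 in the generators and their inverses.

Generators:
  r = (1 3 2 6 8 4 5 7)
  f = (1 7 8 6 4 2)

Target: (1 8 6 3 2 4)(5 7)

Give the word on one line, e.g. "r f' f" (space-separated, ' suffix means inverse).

  after f: (1 7 8 6 4 2)
  after f: (1 8 4)(2 7 6)
  after f: (1 6)(2 8)(4 7)
  after r: (1 8 6 3 2 4)(5 7)

f f f r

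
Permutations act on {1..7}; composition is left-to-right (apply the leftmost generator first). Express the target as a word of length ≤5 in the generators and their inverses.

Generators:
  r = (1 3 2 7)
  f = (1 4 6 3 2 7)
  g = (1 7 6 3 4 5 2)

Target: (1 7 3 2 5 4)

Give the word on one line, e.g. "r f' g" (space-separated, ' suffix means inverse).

  after r': (1 7 2 3)
  after f: (3 4 6)
  after g': (1 2 5 4 7)
  after r: (1 7 3 2 5 4)

r' f g' r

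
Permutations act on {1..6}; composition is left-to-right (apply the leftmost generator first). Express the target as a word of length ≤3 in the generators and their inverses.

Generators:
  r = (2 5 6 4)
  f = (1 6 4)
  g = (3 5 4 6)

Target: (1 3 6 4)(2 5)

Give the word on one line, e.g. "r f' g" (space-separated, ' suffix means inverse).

  after f: (1 6 4)
  after r': (1 5 2 4)
  after g': (1 3 6 4)(2 5)

f r' g'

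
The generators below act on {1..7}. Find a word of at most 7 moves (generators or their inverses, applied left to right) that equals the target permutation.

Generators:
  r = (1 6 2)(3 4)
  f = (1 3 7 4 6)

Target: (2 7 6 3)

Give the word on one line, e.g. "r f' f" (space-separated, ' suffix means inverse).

  after r: (1 6 2)(3 4)
  after r: (1 2 6)
  after f': (1 2 4 7 3)
  after f': (1 2 7)(3 6 4)
  after r: (2 7 6 3)

r r f' f' r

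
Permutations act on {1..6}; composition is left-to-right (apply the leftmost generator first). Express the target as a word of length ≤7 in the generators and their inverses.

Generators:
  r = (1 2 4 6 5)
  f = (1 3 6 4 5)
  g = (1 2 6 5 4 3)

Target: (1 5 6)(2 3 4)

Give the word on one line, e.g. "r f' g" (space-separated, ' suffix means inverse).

f f g' g' r'

  after f: (1 3 6 4 5)
  after f: (1 6 5 3 4)
  after g': (1 2)(3 5 4)
  after g': (2 3 6)
  after r': (1 5 6)(2 3 4)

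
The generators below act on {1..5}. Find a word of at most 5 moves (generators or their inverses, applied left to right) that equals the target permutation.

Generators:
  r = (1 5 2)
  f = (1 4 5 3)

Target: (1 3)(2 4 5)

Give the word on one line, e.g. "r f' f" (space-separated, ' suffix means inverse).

f' f' r' f'

  after f': (1 3 5 4)
  after f': (1 5)(3 4)
  after r': (2 5)(3 4)
  after f': (1 3)(2 4 5)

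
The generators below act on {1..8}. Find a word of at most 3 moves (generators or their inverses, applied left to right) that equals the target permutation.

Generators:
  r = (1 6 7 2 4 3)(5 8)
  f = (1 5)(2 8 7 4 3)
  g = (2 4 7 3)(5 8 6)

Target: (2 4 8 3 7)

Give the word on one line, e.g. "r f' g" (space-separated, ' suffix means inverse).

f' f'

  after f': (1 5)(2 3 4 7 8)
  after f': (2 4 8 3 7)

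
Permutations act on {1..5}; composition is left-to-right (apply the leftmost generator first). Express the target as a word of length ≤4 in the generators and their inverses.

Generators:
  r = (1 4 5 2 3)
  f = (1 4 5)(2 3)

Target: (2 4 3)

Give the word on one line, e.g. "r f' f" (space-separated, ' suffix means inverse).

f r f

  after f: (1 4 5)(2 3)
  after r: (1 5 4 2)
  after f: (2 4 3)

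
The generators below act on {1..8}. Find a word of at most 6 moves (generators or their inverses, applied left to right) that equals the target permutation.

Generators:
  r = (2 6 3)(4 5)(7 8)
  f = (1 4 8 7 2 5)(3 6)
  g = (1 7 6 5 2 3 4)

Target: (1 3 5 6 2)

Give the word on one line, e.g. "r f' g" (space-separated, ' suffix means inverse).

  after r: (2 6 3)(4 5)(7 8)
  after f': (1 5)(2 3 7 4)
  after g: (1 2 4 3 6 5 7)
  after g: (1 3 5 6 2)

r f' g g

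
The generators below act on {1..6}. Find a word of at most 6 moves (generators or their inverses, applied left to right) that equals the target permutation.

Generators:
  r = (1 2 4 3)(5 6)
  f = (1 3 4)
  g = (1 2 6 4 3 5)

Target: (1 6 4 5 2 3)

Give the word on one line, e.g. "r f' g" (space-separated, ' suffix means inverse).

g' r f r r

  after g': (1 5 3 4 6 2)
  after r: (1 6 4 5)
  after f: (1 6)(3 4 5)
  after r: (1 5)(2 4 6)
  after r: (1 6 4 5 2 3)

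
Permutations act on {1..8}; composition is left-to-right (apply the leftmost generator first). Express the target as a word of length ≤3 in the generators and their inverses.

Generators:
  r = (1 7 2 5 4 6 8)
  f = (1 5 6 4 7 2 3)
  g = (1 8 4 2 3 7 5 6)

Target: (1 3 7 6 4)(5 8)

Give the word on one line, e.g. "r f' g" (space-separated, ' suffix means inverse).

g r f'

  after g: (1 8 4 2 3 7 5 6)
  after r: (2 3)(4 5 8 6 7)
  after f': (1 3 7 6 4)(5 8)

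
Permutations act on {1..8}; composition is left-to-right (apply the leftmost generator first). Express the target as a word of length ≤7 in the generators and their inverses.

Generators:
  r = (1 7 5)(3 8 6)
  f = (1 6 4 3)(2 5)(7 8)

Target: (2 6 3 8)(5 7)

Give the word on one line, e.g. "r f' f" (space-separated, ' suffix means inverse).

  after f': (1 3 4 6)(2 5)(7 8)
  after r': (1 6 5 2 7 3 4 8)
  after r': (1 8 5 2)(3 4)(6 7)
  after f': (1 7)(2 3 6 8)
  after r': (2 6 3 8)(5 7)

f' r' r' f' r'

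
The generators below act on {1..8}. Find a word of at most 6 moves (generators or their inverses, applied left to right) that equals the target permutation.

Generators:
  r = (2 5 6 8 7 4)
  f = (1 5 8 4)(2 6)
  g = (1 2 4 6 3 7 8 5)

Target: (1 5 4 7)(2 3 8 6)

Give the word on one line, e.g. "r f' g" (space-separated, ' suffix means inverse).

  after f': (1 4 8 5)(2 6)
  after g: (1 6 4 5 2 3 7 8)
  after f': (1 2 3 7 5 6 8 4)
  after f': (1 6 5 2 3 7)
  after r': (1 5 4 7)(2 3 8 6)

f' g f' f' r'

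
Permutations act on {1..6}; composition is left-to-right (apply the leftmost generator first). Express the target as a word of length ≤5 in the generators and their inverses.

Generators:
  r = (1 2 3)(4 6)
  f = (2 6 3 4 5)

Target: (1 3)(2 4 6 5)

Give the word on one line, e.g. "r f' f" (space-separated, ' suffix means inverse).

f f f r r

  after f: (2 6 3 4 5)
  after f: (2 3 5 6 4)
  after f: (2 4 6 5 3)
  after r: (1 2 6 5)
  after r: (1 3)(2 4 6 5)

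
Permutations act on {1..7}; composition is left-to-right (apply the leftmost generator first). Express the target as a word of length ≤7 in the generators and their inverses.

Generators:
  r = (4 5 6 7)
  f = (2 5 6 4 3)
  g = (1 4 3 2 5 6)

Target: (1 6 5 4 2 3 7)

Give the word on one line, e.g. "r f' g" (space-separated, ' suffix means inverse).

  after g: (1 4 3 2 5 6)
  after f': (1 6)
  after r: (1 7 4 5 6)
  after g': (1 7)(2 3 4)
  after r': (1 6 5 4 2 3 7)

g f' r g' r'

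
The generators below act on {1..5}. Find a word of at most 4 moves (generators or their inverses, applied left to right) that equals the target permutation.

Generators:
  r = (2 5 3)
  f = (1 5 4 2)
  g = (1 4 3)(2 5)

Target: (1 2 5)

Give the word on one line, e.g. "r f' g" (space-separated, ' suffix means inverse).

  after r': (2 3 5)
  after f': (1 2 3)(4 5)
  after r: (1 5 4 3)
  after g': (1 2 5)

r' f' r g'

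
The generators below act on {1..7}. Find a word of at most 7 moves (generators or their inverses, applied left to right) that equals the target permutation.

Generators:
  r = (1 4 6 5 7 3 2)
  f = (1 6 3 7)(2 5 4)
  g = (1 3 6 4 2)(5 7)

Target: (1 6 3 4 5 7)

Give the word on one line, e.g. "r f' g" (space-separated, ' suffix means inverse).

f' r f' g r

  after f': (1 7 3 6)(2 4 5)
  after r: (1 3 5)(2 6 4 7)
  after f': (1 6 5 7 4 3 2)
  after g: (1 4 6 7 2 3)
  after r: (1 6 3 4 5 7)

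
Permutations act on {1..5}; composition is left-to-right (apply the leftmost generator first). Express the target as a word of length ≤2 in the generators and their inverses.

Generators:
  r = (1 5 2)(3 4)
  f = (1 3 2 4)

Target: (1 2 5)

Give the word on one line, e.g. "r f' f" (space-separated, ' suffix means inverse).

r r

  after r: (1 5 2)(3 4)
  after r: (1 2 5)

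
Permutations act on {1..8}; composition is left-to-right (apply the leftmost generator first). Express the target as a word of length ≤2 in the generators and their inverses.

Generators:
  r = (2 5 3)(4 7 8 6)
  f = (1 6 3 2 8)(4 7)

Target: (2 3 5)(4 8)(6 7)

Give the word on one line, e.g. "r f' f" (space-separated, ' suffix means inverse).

r r

  after r: (2 5 3)(4 7 8 6)
  after r: (2 3 5)(4 8)(6 7)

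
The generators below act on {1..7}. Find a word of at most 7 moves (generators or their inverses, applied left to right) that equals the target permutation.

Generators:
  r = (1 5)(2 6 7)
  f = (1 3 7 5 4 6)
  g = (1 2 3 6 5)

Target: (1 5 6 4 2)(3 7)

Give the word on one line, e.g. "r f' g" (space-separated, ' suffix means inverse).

f g r g f

  after f: (1 3 7 5 4 6)
  after g: (1 6 2 3 7)(4 5)
  after r: (1 7 5 4)(2 3)
  after g: (1 7)(2 6 5 4)
  after f: (1 5 6 4 2)(3 7)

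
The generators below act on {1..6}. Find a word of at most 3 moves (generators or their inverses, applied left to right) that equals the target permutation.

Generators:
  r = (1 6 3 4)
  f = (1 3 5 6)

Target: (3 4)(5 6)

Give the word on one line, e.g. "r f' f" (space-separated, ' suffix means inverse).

  after f': (1 6 5 3)
  after r': (3 4)(5 6)

f' r'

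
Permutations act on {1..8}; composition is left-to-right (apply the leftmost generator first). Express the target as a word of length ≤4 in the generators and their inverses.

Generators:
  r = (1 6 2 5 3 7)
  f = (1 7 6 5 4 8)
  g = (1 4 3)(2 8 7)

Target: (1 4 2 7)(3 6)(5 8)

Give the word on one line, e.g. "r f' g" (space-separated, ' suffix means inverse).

f' r' f'

  after f': (1 8 4 5 6 7)
  after r': (1 8 4 2 6 3 5)
  after f': (1 4 2 7)(3 6)(5 8)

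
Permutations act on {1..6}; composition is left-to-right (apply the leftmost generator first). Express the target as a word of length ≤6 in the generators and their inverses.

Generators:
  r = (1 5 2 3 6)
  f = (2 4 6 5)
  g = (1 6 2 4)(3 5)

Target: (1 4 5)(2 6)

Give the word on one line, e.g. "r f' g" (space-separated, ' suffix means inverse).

  after g': (1 4 2 6)(3 5)
  after r: (1 4 3 2)(5 6)
  after f': (1 2)(3 5 4)
  after g: (1 4 5)(2 6)

g' r f' g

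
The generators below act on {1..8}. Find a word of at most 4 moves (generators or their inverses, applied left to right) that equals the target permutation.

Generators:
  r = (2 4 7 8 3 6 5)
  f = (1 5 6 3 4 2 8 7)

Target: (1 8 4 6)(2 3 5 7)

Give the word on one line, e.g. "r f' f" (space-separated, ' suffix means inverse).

f' f'

  after f': (1 7 8 2 4 3 6 5)
  after f': (1 8 4 6)(2 3 5 7)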